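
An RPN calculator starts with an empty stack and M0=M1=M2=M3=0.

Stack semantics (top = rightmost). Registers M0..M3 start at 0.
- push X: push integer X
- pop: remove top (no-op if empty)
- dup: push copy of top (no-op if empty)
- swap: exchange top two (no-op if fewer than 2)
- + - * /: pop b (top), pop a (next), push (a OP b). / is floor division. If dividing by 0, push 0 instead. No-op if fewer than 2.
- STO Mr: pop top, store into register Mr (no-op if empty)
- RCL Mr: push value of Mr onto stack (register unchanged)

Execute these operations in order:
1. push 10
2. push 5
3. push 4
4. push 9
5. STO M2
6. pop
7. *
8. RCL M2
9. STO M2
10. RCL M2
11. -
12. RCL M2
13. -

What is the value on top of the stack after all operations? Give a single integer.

After op 1 (push 10): stack=[10] mem=[0,0,0,0]
After op 2 (push 5): stack=[10,5] mem=[0,0,0,0]
After op 3 (push 4): stack=[10,5,4] mem=[0,0,0,0]
After op 4 (push 9): stack=[10,5,4,9] mem=[0,0,0,0]
After op 5 (STO M2): stack=[10,5,4] mem=[0,0,9,0]
After op 6 (pop): stack=[10,5] mem=[0,0,9,0]
After op 7 (*): stack=[50] mem=[0,0,9,0]
After op 8 (RCL M2): stack=[50,9] mem=[0,0,9,0]
After op 9 (STO M2): stack=[50] mem=[0,0,9,0]
After op 10 (RCL M2): stack=[50,9] mem=[0,0,9,0]
After op 11 (-): stack=[41] mem=[0,0,9,0]
After op 12 (RCL M2): stack=[41,9] mem=[0,0,9,0]
After op 13 (-): stack=[32] mem=[0,0,9,0]

Answer: 32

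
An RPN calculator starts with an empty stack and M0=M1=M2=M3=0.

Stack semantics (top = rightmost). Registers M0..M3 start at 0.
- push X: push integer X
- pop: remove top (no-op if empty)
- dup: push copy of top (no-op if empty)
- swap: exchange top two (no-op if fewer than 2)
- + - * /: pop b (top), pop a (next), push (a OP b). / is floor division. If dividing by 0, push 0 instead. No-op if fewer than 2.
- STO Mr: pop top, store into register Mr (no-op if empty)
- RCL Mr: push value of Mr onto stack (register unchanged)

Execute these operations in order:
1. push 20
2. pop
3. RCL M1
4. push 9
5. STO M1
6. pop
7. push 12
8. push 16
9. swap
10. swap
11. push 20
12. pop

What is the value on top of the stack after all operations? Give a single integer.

Answer: 16

Derivation:
After op 1 (push 20): stack=[20] mem=[0,0,0,0]
After op 2 (pop): stack=[empty] mem=[0,0,0,0]
After op 3 (RCL M1): stack=[0] mem=[0,0,0,0]
After op 4 (push 9): stack=[0,9] mem=[0,0,0,0]
After op 5 (STO M1): stack=[0] mem=[0,9,0,0]
After op 6 (pop): stack=[empty] mem=[0,9,0,0]
After op 7 (push 12): stack=[12] mem=[0,9,0,0]
After op 8 (push 16): stack=[12,16] mem=[0,9,0,0]
After op 9 (swap): stack=[16,12] mem=[0,9,0,0]
After op 10 (swap): stack=[12,16] mem=[0,9,0,0]
After op 11 (push 20): stack=[12,16,20] mem=[0,9,0,0]
After op 12 (pop): stack=[12,16] mem=[0,9,0,0]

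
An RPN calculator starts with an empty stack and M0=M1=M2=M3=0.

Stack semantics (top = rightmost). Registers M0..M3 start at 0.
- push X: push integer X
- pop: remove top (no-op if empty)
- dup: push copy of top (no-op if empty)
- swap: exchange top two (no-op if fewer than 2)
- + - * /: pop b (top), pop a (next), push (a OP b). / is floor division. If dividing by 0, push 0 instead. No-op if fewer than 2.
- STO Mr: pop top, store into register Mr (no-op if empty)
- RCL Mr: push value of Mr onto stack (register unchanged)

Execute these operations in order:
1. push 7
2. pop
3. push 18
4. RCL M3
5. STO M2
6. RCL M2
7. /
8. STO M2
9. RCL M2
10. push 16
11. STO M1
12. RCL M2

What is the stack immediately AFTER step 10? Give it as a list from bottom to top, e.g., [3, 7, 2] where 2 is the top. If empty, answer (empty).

After op 1 (push 7): stack=[7] mem=[0,0,0,0]
After op 2 (pop): stack=[empty] mem=[0,0,0,0]
After op 3 (push 18): stack=[18] mem=[0,0,0,0]
After op 4 (RCL M3): stack=[18,0] mem=[0,0,0,0]
After op 5 (STO M2): stack=[18] mem=[0,0,0,0]
After op 6 (RCL M2): stack=[18,0] mem=[0,0,0,0]
After op 7 (/): stack=[0] mem=[0,0,0,0]
After op 8 (STO M2): stack=[empty] mem=[0,0,0,0]
After op 9 (RCL M2): stack=[0] mem=[0,0,0,0]
After op 10 (push 16): stack=[0,16] mem=[0,0,0,0]

[0, 16]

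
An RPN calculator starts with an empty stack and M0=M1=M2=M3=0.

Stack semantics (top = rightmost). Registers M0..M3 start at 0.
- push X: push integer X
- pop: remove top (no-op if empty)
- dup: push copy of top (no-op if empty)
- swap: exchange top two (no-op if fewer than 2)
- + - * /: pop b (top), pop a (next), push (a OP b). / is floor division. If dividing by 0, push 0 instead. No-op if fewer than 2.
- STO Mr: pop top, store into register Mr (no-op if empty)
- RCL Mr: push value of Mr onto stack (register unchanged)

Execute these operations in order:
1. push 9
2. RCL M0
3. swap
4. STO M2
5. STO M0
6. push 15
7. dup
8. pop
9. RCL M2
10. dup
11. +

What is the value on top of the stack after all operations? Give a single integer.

After op 1 (push 9): stack=[9] mem=[0,0,0,0]
After op 2 (RCL M0): stack=[9,0] mem=[0,0,0,0]
After op 3 (swap): stack=[0,9] mem=[0,0,0,0]
After op 4 (STO M2): stack=[0] mem=[0,0,9,0]
After op 5 (STO M0): stack=[empty] mem=[0,0,9,0]
After op 6 (push 15): stack=[15] mem=[0,0,9,0]
After op 7 (dup): stack=[15,15] mem=[0,0,9,0]
After op 8 (pop): stack=[15] mem=[0,0,9,0]
After op 9 (RCL M2): stack=[15,9] mem=[0,0,9,0]
After op 10 (dup): stack=[15,9,9] mem=[0,0,9,0]
After op 11 (+): stack=[15,18] mem=[0,0,9,0]

Answer: 18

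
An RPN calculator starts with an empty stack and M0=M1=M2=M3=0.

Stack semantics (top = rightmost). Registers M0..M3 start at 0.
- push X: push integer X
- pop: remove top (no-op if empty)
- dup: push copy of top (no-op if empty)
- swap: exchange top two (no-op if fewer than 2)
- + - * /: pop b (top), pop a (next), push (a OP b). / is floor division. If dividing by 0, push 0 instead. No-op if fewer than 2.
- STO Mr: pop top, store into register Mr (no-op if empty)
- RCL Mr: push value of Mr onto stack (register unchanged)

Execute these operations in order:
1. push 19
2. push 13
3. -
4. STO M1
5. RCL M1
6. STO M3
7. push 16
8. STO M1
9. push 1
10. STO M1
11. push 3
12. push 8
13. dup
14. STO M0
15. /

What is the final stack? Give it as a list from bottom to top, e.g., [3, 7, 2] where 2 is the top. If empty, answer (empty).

After op 1 (push 19): stack=[19] mem=[0,0,0,0]
After op 2 (push 13): stack=[19,13] mem=[0,0,0,0]
After op 3 (-): stack=[6] mem=[0,0,0,0]
After op 4 (STO M1): stack=[empty] mem=[0,6,0,0]
After op 5 (RCL M1): stack=[6] mem=[0,6,0,0]
After op 6 (STO M3): stack=[empty] mem=[0,6,0,6]
After op 7 (push 16): stack=[16] mem=[0,6,0,6]
After op 8 (STO M1): stack=[empty] mem=[0,16,0,6]
After op 9 (push 1): stack=[1] mem=[0,16,0,6]
After op 10 (STO M1): stack=[empty] mem=[0,1,0,6]
After op 11 (push 3): stack=[3] mem=[0,1,0,6]
After op 12 (push 8): stack=[3,8] mem=[0,1,0,6]
After op 13 (dup): stack=[3,8,8] mem=[0,1,0,6]
After op 14 (STO M0): stack=[3,8] mem=[8,1,0,6]
After op 15 (/): stack=[0] mem=[8,1,0,6]

Answer: [0]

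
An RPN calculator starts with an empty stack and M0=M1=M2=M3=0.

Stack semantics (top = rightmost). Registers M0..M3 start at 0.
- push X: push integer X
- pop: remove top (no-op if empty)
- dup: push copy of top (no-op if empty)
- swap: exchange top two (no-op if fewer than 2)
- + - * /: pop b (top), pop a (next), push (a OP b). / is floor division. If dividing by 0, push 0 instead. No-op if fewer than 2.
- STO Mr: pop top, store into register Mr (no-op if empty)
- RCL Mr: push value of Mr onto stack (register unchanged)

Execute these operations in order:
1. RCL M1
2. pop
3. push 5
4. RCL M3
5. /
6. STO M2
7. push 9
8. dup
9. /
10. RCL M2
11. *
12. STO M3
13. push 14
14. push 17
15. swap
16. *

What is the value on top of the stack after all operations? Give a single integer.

Answer: 238

Derivation:
After op 1 (RCL M1): stack=[0] mem=[0,0,0,0]
After op 2 (pop): stack=[empty] mem=[0,0,0,0]
After op 3 (push 5): stack=[5] mem=[0,0,0,0]
After op 4 (RCL M3): stack=[5,0] mem=[0,0,0,0]
After op 5 (/): stack=[0] mem=[0,0,0,0]
After op 6 (STO M2): stack=[empty] mem=[0,0,0,0]
After op 7 (push 9): stack=[9] mem=[0,0,0,0]
After op 8 (dup): stack=[9,9] mem=[0,0,0,0]
After op 9 (/): stack=[1] mem=[0,0,0,0]
After op 10 (RCL M2): stack=[1,0] mem=[0,0,0,0]
After op 11 (*): stack=[0] mem=[0,0,0,0]
After op 12 (STO M3): stack=[empty] mem=[0,0,0,0]
After op 13 (push 14): stack=[14] mem=[0,0,0,0]
After op 14 (push 17): stack=[14,17] mem=[0,0,0,0]
After op 15 (swap): stack=[17,14] mem=[0,0,0,0]
After op 16 (*): stack=[238] mem=[0,0,0,0]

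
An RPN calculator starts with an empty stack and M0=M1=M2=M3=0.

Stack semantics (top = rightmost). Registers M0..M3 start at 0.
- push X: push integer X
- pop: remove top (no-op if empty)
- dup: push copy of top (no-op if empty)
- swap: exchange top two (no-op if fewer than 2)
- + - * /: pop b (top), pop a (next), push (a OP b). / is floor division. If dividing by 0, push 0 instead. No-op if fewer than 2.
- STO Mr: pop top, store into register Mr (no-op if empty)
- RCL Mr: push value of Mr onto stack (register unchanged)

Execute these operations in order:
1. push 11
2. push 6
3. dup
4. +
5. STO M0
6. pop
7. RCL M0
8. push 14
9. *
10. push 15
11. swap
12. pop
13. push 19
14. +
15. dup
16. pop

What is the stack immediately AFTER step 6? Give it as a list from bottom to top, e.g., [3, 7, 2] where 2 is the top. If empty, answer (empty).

After op 1 (push 11): stack=[11] mem=[0,0,0,0]
After op 2 (push 6): stack=[11,6] mem=[0,0,0,0]
After op 3 (dup): stack=[11,6,6] mem=[0,0,0,0]
After op 4 (+): stack=[11,12] mem=[0,0,0,0]
After op 5 (STO M0): stack=[11] mem=[12,0,0,0]
After op 6 (pop): stack=[empty] mem=[12,0,0,0]

(empty)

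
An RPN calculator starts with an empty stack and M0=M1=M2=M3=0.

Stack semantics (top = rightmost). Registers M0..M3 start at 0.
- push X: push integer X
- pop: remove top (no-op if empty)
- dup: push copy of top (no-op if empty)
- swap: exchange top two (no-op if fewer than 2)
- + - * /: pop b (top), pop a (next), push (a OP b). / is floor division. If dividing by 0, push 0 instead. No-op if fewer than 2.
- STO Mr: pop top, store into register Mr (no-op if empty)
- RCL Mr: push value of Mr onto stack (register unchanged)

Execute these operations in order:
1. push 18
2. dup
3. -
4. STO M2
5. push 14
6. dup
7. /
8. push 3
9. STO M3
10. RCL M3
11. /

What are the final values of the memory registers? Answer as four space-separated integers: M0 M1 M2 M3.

Answer: 0 0 0 3

Derivation:
After op 1 (push 18): stack=[18] mem=[0,0,0,0]
After op 2 (dup): stack=[18,18] mem=[0,0,0,0]
After op 3 (-): stack=[0] mem=[0,0,0,0]
After op 4 (STO M2): stack=[empty] mem=[0,0,0,0]
After op 5 (push 14): stack=[14] mem=[0,0,0,0]
After op 6 (dup): stack=[14,14] mem=[0,0,0,0]
After op 7 (/): stack=[1] mem=[0,0,0,0]
After op 8 (push 3): stack=[1,3] mem=[0,0,0,0]
After op 9 (STO M3): stack=[1] mem=[0,0,0,3]
After op 10 (RCL M3): stack=[1,3] mem=[0,0,0,3]
After op 11 (/): stack=[0] mem=[0,0,0,3]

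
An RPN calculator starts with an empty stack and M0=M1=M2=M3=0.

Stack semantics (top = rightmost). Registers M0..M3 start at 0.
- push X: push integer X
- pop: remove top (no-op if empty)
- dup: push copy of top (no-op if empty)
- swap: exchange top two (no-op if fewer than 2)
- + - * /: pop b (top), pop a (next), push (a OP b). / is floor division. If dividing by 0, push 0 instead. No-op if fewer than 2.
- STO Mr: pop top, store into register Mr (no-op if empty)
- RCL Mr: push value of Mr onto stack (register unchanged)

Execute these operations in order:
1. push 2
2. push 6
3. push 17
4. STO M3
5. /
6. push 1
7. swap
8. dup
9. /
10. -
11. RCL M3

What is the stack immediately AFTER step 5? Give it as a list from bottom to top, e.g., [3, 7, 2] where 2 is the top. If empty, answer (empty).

After op 1 (push 2): stack=[2] mem=[0,0,0,0]
After op 2 (push 6): stack=[2,6] mem=[0,0,0,0]
After op 3 (push 17): stack=[2,6,17] mem=[0,0,0,0]
After op 4 (STO M3): stack=[2,6] mem=[0,0,0,17]
After op 5 (/): stack=[0] mem=[0,0,0,17]

[0]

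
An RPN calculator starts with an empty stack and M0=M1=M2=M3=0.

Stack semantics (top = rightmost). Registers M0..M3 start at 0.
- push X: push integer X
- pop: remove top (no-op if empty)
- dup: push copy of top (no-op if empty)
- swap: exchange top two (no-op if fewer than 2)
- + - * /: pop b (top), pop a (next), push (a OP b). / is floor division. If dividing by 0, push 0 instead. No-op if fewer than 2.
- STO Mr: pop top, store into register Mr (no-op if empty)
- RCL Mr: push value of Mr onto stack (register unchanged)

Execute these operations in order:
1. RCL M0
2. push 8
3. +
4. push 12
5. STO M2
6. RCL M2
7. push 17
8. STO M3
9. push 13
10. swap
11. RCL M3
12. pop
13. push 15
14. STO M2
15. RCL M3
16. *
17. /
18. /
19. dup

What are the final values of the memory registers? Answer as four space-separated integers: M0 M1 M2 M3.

Answer: 0 0 15 17

Derivation:
After op 1 (RCL M0): stack=[0] mem=[0,0,0,0]
After op 2 (push 8): stack=[0,8] mem=[0,0,0,0]
After op 3 (+): stack=[8] mem=[0,0,0,0]
After op 4 (push 12): stack=[8,12] mem=[0,0,0,0]
After op 5 (STO M2): stack=[8] mem=[0,0,12,0]
After op 6 (RCL M2): stack=[8,12] mem=[0,0,12,0]
After op 7 (push 17): stack=[8,12,17] mem=[0,0,12,0]
After op 8 (STO M3): stack=[8,12] mem=[0,0,12,17]
After op 9 (push 13): stack=[8,12,13] mem=[0,0,12,17]
After op 10 (swap): stack=[8,13,12] mem=[0,0,12,17]
After op 11 (RCL M3): stack=[8,13,12,17] mem=[0,0,12,17]
After op 12 (pop): stack=[8,13,12] mem=[0,0,12,17]
After op 13 (push 15): stack=[8,13,12,15] mem=[0,0,12,17]
After op 14 (STO M2): stack=[8,13,12] mem=[0,0,15,17]
After op 15 (RCL M3): stack=[8,13,12,17] mem=[0,0,15,17]
After op 16 (*): stack=[8,13,204] mem=[0,0,15,17]
After op 17 (/): stack=[8,0] mem=[0,0,15,17]
After op 18 (/): stack=[0] mem=[0,0,15,17]
After op 19 (dup): stack=[0,0] mem=[0,0,15,17]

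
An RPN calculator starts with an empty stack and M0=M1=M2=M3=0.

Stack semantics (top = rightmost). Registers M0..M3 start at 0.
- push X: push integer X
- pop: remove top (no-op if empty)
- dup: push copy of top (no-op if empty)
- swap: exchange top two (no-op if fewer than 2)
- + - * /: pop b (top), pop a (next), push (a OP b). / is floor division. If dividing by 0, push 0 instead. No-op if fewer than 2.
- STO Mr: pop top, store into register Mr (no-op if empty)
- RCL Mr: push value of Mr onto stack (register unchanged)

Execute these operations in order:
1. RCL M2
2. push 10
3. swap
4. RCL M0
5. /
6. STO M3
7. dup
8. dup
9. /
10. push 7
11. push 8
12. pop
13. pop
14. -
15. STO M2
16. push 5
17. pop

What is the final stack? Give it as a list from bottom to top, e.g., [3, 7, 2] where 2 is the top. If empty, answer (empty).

After op 1 (RCL M2): stack=[0] mem=[0,0,0,0]
After op 2 (push 10): stack=[0,10] mem=[0,0,0,0]
After op 3 (swap): stack=[10,0] mem=[0,0,0,0]
After op 4 (RCL M0): stack=[10,0,0] mem=[0,0,0,0]
After op 5 (/): stack=[10,0] mem=[0,0,0,0]
After op 6 (STO M3): stack=[10] mem=[0,0,0,0]
After op 7 (dup): stack=[10,10] mem=[0,0,0,0]
After op 8 (dup): stack=[10,10,10] mem=[0,0,0,0]
After op 9 (/): stack=[10,1] mem=[0,0,0,0]
After op 10 (push 7): stack=[10,1,7] mem=[0,0,0,0]
After op 11 (push 8): stack=[10,1,7,8] mem=[0,0,0,0]
After op 12 (pop): stack=[10,1,7] mem=[0,0,0,0]
After op 13 (pop): stack=[10,1] mem=[0,0,0,0]
After op 14 (-): stack=[9] mem=[0,0,0,0]
After op 15 (STO M2): stack=[empty] mem=[0,0,9,0]
After op 16 (push 5): stack=[5] mem=[0,0,9,0]
After op 17 (pop): stack=[empty] mem=[0,0,9,0]

Answer: (empty)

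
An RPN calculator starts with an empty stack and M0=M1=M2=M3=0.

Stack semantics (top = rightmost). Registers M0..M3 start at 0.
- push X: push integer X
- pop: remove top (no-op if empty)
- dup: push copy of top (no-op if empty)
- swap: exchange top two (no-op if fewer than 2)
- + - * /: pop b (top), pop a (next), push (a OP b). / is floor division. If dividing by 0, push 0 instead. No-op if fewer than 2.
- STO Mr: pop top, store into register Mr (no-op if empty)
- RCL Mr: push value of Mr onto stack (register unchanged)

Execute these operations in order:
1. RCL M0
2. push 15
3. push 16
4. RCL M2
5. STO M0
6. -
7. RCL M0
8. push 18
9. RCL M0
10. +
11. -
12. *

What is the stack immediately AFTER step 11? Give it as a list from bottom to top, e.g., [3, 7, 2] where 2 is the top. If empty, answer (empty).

After op 1 (RCL M0): stack=[0] mem=[0,0,0,0]
After op 2 (push 15): stack=[0,15] mem=[0,0,0,0]
After op 3 (push 16): stack=[0,15,16] mem=[0,0,0,0]
After op 4 (RCL M2): stack=[0,15,16,0] mem=[0,0,0,0]
After op 5 (STO M0): stack=[0,15,16] mem=[0,0,0,0]
After op 6 (-): stack=[0,-1] mem=[0,0,0,0]
After op 7 (RCL M0): stack=[0,-1,0] mem=[0,0,0,0]
After op 8 (push 18): stack=[0,-1,0,18] mem=[0,0,0,0]
After op 9 (RCL M0): stack=[0,-1,0,18,0] mem=[0,0,0,0]
After op 10 (+): stack=[0,-1,0,18] mem=[0,0,0,0]
After op 11 (-): stack=[0,-1,-18] mem=[0,0,0,0]

[0, -1, -18]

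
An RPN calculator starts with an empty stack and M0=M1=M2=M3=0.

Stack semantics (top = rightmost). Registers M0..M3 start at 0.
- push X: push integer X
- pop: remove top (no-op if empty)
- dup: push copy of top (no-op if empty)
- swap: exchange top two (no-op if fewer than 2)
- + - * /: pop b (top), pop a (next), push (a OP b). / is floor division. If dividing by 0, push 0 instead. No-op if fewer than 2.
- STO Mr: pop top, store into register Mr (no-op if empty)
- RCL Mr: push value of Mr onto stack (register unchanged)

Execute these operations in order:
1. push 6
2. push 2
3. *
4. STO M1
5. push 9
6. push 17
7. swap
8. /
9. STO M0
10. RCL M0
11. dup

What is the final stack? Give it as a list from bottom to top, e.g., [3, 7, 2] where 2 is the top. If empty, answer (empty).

Answer: [1, 1]

Derivation:
After op 1 (push 6): stack=[6] mem=[0,0,0,0]
After op 2 (push 2): stack=[6,2] mem=[0,0,0,0]
After op 3 (*): stack=[12] mem=[0,0,0,0]
After op 4 (STO M1): stack=[empty] mem=[0,12,0,0]
After op 5 (push 9): stack=[9] mem=[0,12,0,0]
After op 6 (push 17): stack=[9,17] mem=[0,12,0,0]
After op 7 (swap): stack=[17,9] mem=[0,12,0,0]
After op 8 (/): stack=[1] mem=[0,12,0,0]
After op 9 (STO M0): stack=[empty] mem=[1,12,0,0]
After op 10 (RCL M0): stack=[1] mem=[1,12,0,0]
After op 11 (dup): stack=[1,1] mem=[1,12,0,0]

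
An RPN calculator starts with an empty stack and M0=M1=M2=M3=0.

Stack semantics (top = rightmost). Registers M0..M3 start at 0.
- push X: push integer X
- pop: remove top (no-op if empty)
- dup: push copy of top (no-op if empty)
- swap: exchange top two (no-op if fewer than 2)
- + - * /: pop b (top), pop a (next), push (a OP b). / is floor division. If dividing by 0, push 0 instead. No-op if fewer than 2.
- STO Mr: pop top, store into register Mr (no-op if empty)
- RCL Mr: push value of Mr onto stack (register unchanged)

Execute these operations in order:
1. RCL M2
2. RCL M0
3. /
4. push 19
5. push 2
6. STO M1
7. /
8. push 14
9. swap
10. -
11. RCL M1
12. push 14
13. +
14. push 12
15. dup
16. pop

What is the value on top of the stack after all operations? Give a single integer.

After op 1 (RCL M2): stack=[0] mem=[0,0,0,0]
After op 2 (RCL M0): stack=[0,0] mem=[0,0,0,0]
After op 3 (/): stack=[0] mem=[0,0,0,0]
After op 4 (push 19): stack=[0,19] mem=[0,0,0,0]
After op 5 (push 2): stack=[0,19,2] mem=[0,0,0,0]
After op 6 (STO M1): stack=[0,19] mem=[0,2,0,0]
After op 7 (/): stack=[0] mem=[0,2,0,0]
After op 8 (push 14): stack=[0,14] mem=[0,2,0,0]
After op 9 (swap): stack=[14,0] mem=[0,2,0,0]
After op 10 (-): stack=[14] mem=[0,2,0,0]
After op 11 (RCL M1): stack=[14,2] mem=[0,2,0,0]
After op 12 (push 14): stack=[14,2,14] mem=[0,2,0,0]
After op 13 (+): stack=[14,16] mem=[0,2,0,0]
After op 14 (push 12): stack=[14,16,12] mem=[0,2,0,0]
After op 15 (dup): stack=[14,16,12,12] mem=[0,2,0,0]
After op 16 (pop): stack=[14,16,12] mem=[0,2,0,0]

Answer: 12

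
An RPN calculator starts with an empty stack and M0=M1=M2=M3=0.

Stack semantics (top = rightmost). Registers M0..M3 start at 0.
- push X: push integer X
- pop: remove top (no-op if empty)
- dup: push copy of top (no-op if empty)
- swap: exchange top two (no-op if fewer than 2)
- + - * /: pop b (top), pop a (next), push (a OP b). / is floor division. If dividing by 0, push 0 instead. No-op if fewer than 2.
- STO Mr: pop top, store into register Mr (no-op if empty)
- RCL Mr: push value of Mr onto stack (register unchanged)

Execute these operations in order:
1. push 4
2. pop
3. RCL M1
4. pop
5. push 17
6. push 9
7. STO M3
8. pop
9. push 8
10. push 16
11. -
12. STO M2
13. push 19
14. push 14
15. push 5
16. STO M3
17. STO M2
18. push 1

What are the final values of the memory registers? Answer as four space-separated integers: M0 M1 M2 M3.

After op 1 (push 4): stack=[4] mem=[0,0,0,0]
After op 2 (pop): stack=[empty] mem=[0,0,0,0]
After op 3 (RCL M1): stack=[0] mem=[0,0,0,0]
After op 4 (pop): stack=[empty] mem=[0,0,0,0]
After op 5 (push 17): stack=[17] mem=[0,0,0,0]
After op 6 (push 9): stack=[17,9] mem=[0,0,0,0]
After op 7 (STO M3): stack=[17] mem=[0,0,0,9]
After op 8 (pop): stack=[empty] mem=[0,0,0,9]
After op 9 (push 8): stack=[8] mem=[0,0,0,9]
After op 10 (push 16): stack=[8,16] mem=[0,0,0,9]
After op 11 (-): stack=[-8] mem=[0,0,0,9]
After op 12 (STO M2): stack=[empty] mem=[0,0,-8,9]
After op 13 (push 19): stack=[19] mem=[0,0,-8,9]
After op 14 (push 14): stack=[19,14] mem=[0,0,-8,9]
After op 15 (push 5): stack=[19,14,5] mem=[0,0,-8,9]
After op 16 (STO M3): stack=[19,14] mem=[0,0,-8,5]
After op 17 (STO M2): stack=[19] mem=[0,0,14,5]
After op 18 (push 1): stack=[19,1] mem=[0,0,14,5]

Answer: 0 0 14 5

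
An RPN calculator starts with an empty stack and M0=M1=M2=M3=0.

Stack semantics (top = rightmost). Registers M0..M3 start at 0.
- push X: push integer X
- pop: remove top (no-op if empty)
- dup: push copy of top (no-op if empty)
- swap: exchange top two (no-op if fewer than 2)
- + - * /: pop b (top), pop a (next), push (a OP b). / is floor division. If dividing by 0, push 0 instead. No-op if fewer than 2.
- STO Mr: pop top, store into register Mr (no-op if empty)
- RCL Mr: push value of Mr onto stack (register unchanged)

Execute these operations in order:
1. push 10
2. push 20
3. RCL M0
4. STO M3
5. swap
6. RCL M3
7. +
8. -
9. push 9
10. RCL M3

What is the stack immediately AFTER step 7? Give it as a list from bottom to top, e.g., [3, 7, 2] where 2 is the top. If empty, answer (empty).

After op 1 (push 10): stack=[10] mem=[0,0,0,0]
After op 2 (push 20): stack=[10,20] mem=[0,0,0,0]
After op 3 (RCL M0): stack=[10,20,0] mem=[0,0,0,0]
After op 4 (STO M3): stack=[10,20] mem=[0,0,0,0]
After op 5 (swap): stack=[20,10] mem=[0,0,0,0]
After op 6 (RCL M3): stack=[20,10,0] mem=[0,0,0,0]
After op 7 (+): stack=[20,10] mem=[0,0,0,0]

[20, 10]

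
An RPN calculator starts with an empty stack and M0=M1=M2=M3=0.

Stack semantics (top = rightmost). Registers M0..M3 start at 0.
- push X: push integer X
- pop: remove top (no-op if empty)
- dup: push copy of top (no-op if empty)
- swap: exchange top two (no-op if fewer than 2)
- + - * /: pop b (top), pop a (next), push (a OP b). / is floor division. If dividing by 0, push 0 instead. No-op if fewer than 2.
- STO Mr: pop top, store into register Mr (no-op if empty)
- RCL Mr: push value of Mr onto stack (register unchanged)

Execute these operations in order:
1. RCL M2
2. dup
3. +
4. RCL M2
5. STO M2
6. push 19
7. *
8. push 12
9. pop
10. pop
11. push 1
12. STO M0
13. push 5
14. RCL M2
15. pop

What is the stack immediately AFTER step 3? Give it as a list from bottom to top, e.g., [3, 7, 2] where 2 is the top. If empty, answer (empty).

After op 1 (RCL M2): stack=[0] mem=[0,0,0,0]
After op 2 (dup): stack=[0,0] mem=[0,0,0,0]
After op 3 (+): stack=[0] mem=[0,0,0,0]

[0]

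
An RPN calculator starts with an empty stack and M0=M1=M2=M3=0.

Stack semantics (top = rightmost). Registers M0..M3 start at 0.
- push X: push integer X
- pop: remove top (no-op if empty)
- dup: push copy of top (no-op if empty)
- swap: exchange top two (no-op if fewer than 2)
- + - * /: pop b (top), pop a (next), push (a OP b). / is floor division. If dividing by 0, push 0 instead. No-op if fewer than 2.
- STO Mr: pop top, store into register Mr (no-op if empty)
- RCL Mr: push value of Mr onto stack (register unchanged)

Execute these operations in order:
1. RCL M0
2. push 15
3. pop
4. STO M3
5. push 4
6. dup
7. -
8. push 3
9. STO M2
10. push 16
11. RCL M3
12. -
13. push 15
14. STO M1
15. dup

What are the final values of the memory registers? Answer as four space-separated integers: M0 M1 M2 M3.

Answer: 0 15 3 0

Derivation:
After op 1 (RCL M0): stack=[0] mem=[0,0,0,0]
After op 2 (push 15): stack=[0,15] mem=[0,0,0,0]
After op 3 (pop): stack=[0] mem=[0,0,0,0]
After op 4 (STO M3): stack=[empty] mem=[0,0,0,0]
After op 5 (push 4): stack=[4] mem=[0,0,0,0]
After op 6 (dup): stack=[4,4] mem=[0,0,0,0]
After op 7 (-): stack=[0] mem=[0,0,0,0]
After op 8 (push 3): stack=[0,3] mem=[0,0,0,0]
After op 9 (STO M2): stack=[0] mem=[0,0,3,0]
After op 10 (push 16): stack=[0,16] mem=[0,0,3,0]
After op 11 (RCL M3): stack=[0,16,0] mem=[0,0,3,0]
After op 12 (-): stack=[0,16] mem=[0,0,3,0]
After op 13 (push 15): stack=[0,16,15] mem=[0,0,3,0]
After op 14 (STO M1): stack=[0,16] mem=[0,15,3,0]
After op 15 (dup): stack=[0,16,16] mem=[0,15,3,0]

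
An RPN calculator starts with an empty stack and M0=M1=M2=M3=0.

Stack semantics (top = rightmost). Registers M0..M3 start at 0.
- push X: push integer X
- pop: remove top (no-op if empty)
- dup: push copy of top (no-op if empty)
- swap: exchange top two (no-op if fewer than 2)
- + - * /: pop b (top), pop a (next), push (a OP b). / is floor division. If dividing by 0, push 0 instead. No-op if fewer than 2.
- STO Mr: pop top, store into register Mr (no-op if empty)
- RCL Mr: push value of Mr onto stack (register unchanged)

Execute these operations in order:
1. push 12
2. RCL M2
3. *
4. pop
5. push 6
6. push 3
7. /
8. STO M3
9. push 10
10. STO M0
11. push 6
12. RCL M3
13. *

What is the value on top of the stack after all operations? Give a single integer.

After op 1 (push 12): stack=[12] mem=[0,0,0,0]
After op 2 (RCL M2): stack=[12,0] mem=[0,0,0,0]
After op 3 (*): stack=[0] mem=[0,0,0,0]
After op 4 (pop): stack=[empty] mem=[0,0,0,0]
After op 5 (push 6): stack=[6] mem=[0,0,0,0]
After op 6 (push 3): stack=[6,3] mem=[0,0,0,0]
After op 7 (/): stack=[2] mem=[0,0,0,0]
After op 8 (STO M3): stack=[empty] mem=[0,0,0,2]
After op 9 (push 10): stack=[10] mem=[0,0,0,2]
After op 10 (STO M0): stack=[empty] mem=[10,0,0,2]
After op 11 (push 6): stack=[6] mem=[10,0,0,2]
After op 12 (RCL M3): stack=[6,2] mem=[10,0,0,2]
After op 13 (*): stack=[12] mem=[10,0,0,2]

Answer: 12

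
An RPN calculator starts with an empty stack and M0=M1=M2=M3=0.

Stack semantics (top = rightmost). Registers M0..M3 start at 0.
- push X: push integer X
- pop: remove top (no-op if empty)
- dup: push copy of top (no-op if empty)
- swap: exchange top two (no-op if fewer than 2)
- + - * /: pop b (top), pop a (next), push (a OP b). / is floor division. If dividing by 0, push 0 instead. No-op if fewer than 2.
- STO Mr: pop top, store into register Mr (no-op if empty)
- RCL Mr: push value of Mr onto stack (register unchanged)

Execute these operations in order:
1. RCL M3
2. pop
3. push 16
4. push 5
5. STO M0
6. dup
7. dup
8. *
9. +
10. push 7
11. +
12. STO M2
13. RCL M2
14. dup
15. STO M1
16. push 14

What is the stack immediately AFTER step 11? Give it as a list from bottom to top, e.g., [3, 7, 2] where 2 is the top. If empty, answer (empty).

After op 1 (RCL M3): stack=[0] mem=[0,0,0,0]
After op 2 (pop): stack=[empty] mem=[0,0,0,0]
After op 3 (push 16): stack=[16] mem=[0,0,0,0]
After op 4 (push 5): stack=[16,5] mem=[0,0,0,0]
After op 5 (STO M0): stack=[16] mem=[5,0,0,0]
After op 6 (dup): stack=[16,16] mem=[5,0,0,0]
After op 7 (dup): stack=[16,16,16] mem=[5,0,0,0]
After op 8 (*): stack=[16,256] mem=[5,0,0,0]
After op 9 (+): stack=[272] mem=[5,0,0,0]
After op 10 (push 7): stack=[272,7] mem=[5,0,0,0]
After op 11 (+): stack=[279] mem=[5,0,0,0]

[279]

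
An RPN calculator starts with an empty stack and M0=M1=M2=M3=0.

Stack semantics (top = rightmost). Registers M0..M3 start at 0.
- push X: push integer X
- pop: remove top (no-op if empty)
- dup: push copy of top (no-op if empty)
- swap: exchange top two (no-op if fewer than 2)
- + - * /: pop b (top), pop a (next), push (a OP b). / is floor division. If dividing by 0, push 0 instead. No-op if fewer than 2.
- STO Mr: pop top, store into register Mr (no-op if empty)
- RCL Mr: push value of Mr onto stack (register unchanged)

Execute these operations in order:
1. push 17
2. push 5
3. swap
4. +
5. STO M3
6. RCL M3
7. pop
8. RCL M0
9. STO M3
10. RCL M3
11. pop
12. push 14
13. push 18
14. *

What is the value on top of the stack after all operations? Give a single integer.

Answer: 252

Derivation:
After op 1 (push 17): stack=[17] mem=[0,0,0,0]
After op 2 (push 5): stack=[17,5] mem=[0,0,0,0]
After op 3 (swap): stack=[5,17] mem=[0,0,0,0]
After op 4 (+): stack=[22] mem=[0,0,0,0]
After op 5 (STO M3): stack=[empty] mem=[0,0,0,22]
After op 6 (RCL M3): stack=[22] mem=[0,0,0,22]
After op 7 (pop): stack=[empty] mem=[0,0,0,22]
After op 8 (RCL M0): stack=[0] mem=[0,0,0,22]
After op 9 (STO M3): stack=[empty] mem=[0,0,0,0]
After op 10 (RCL M3): stack=[0] mem=[0,0,0,0]
After op 11 (pop): stack=[empty] mem=[0,0,0,0]
After op 12 (push 14): stack=[14] mem=[0,0,0,0]
After op 13 (push 18): stack=[14,18] mem=[0,0,0,0]
After op 14 (*): stack=[252] mem=[0,0,0,0]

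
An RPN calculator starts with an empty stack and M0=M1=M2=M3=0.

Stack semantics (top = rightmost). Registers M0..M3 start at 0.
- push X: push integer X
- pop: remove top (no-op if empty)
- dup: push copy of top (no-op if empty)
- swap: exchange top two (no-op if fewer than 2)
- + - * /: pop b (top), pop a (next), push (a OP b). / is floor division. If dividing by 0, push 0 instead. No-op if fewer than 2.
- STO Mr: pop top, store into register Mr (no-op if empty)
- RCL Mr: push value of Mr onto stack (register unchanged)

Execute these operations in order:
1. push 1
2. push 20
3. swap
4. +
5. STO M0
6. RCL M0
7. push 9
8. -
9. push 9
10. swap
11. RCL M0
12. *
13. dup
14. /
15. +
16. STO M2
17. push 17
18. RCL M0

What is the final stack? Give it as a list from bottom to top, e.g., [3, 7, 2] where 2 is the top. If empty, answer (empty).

After op 1 (push 1): stack=[1] mem=[0,0,0,0]
After op 2 (push 20): stack=[1,20] mem=[0,0,0,0]
After op 3 (swap): stack=[20,1] mem=[0,0,0,0]
After op 4 (+): stack=[21] mem=[0,0,0,0]
After op 5 (STO M0): stack=[empty] mem=[21,0,0,0]
After op 6 (RCL M0): stack=[21] mem=[21,0,0,0]
After op 7 (push 9): stack=[21,9] mem=[21,0,0,0]
After op 8 (-): stack=[12] mem=[21,0,0,0]
After op 9 (push 9): stack=[12,9] mem=[21,0,0,0]
After op 10 (swap): stack=[9,12] mem=[21,0,0,0]
After op 11 (RCL M0): stack=[9,12,21] mem=[21,0,0,0]
After op 12 (*): stack=[9,252] mem=[21,0,0,0]
After op 13 (dup): stack=[9,252,252] mem=[21,0,0,0]
After op 14 (/): stack=[9,1] mem=[21,0,0,0]
After op 15 (+): stack=[10] mem=[21,0,0,0]
After op 16 (STO M2): stack=[empty] mem=[21,0,10,0]
After op 17 (push 17): stack=[17] mem=[21,0,10,0]
After op 18 (RCL M0): stack=[17,21] mem=[21,0,10,0]

Answer: [17, 21]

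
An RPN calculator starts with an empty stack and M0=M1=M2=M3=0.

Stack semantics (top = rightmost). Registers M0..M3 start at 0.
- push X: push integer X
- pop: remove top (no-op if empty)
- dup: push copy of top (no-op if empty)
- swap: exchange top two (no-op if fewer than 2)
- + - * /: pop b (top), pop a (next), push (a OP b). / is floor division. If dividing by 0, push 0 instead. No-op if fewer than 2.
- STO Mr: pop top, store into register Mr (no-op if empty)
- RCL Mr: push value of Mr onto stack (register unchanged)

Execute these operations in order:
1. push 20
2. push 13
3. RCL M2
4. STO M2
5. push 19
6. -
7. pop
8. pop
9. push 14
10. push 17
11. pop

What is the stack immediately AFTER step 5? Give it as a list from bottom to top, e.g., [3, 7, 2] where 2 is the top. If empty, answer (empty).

After op 1 (push 20): stack=[20] mem=[0,0,0,0]
After op 2 (push 13): stack=[20,13] mem=[0,0,0,0]
After op 3 (RCL M2): stack=[20,13,0] mem=[0,0,0,0]
After op 4 (STO M2): stack=[20,13] mem=[0,0,0,0]
After op 5 (push 19): stack=[20,13,19] mem=[0,0,0,0]

[20, 13, 19]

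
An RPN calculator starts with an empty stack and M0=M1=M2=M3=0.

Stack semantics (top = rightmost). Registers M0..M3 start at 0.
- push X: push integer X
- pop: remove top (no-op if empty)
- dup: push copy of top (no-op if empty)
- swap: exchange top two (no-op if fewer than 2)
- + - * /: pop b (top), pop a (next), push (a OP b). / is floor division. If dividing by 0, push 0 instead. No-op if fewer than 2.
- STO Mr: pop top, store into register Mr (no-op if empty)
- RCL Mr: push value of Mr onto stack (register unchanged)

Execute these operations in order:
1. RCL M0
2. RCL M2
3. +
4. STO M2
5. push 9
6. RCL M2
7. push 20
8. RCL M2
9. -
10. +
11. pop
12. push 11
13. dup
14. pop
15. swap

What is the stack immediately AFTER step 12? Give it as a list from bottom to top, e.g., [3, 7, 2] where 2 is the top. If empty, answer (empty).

After op 1 (RCL M0): stack=[0] mem=[0,0,0,0]
After op 2 (RCL M2): stack=[0,0] mem=[0,0,0,0]
After op 3 (+): stack=[0] mem=[0,0,0,0]
After op 4 (STO M2): stack=[empty] mem=[0,0,0,0]
After op 5 (push 9): stack=[9] mem=[0,0,0,0]
After op 6 (RCL M2): stack=[9,0] mem=[0,0,0,0]
After op 7 (push 20): stack=[9,0,20] mem=[0,0,0,0]
After op 8 (RCL M2): stack=[9,0,20,0] mem=[0,0,0,0]
After op 9 (-): stack=[9,0,20] mem=[0,0,0,0]
After op 10 (+): stack=[9,20] mem=[0,0,0,0]
After op 11 (pop): stack=[9] mem=[0,0,0,0]
After op 12 (push 11): stack=[9,11] mem=[0,0,0,0]

[9, 11]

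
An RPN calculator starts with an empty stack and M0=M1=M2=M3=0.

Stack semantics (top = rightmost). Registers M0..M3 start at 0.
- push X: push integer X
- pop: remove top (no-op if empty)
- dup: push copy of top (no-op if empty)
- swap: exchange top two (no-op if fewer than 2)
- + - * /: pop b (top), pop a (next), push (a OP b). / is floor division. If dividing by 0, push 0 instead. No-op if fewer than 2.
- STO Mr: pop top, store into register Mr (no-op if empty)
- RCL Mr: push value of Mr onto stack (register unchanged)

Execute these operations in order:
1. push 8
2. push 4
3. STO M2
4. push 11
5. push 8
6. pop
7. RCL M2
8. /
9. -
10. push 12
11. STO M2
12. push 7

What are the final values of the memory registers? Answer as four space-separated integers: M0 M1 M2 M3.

Answer: 0 0 12 0

Derivation:
After op 1 (push 8): stack=[8] mem=[0,0,0,0]
After op 2 (push 4): stack=[8,4] mem=[0,0,0,0]
After op 3 (STO M2): stack=[8] mem=[0,0,4,0]
After op 4 (push 11): stack=[8,11] mem=[0,0,4,0]
After op 5 (push 8): stack=[8,11,8] mem=[0,0,4,0]
After op 6 (pop): stack=[8,11] mem=[0,0,4,0]
After op 7 (RCL M2): stack=[8,11,4] mem=[0,0,4,0]
After op 8 (/): stack=[8,2] mem=[0,0,4,0]
After op 9 (-): stack=[6] mem=[0,0,4,0]
After op 10 (push 12): stack=[6,12] mem=[0,0,4,0]
After op 11 (STO M2): stack=[6] mem=[0,0,12,0]
After op 12 (push 7): stack=[6,7] mem=[0,0,12,0]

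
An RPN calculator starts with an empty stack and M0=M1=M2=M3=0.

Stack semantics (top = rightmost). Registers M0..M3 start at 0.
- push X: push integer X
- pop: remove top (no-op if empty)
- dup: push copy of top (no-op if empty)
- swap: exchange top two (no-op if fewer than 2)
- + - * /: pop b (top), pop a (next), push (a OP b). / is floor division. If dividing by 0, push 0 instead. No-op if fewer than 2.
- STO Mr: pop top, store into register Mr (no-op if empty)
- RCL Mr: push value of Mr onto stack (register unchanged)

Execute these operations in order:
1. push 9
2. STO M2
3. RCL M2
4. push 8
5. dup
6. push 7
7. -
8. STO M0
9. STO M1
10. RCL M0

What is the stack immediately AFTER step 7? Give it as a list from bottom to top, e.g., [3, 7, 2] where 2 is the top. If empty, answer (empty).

After op 1 (push 9): stack=[9] mem=[0,0,0,0]
After op 2 (STO M2): stack=[empty] mem=[0,0,9,0]
After op 3 (RCL M2): stack=[9] mem=[0,0,9,0]
After op 4 (push 8): stack=[9,8] mem=[0,0,9,0]
After op 5 (dup): stack=[9,8,8] mem=[0,0,9,0]
After op 6 (push 7): stack=[9,8,8,7] mem=[0,0,9,0]
After op 7 (-): stack=[9,8,1] mem=[0,0,9,0]

[9, 8, 1]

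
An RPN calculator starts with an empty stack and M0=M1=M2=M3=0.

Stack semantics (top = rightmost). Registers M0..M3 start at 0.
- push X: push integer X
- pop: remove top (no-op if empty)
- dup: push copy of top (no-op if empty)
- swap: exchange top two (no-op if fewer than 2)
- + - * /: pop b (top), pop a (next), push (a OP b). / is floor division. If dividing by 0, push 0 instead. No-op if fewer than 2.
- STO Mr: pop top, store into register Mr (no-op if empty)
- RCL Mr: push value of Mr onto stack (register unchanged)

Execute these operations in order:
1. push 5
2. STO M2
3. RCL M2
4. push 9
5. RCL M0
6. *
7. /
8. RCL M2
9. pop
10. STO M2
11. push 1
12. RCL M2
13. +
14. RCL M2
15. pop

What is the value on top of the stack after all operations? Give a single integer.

Answer: 1

Derivation:
After op 1 (push 5): stack=[5] mem=[0,0,0,0]
After op 2 (STO M2): stack=[empty] mem=[0,0,5,0]
After op 3 (RCL M2): stack=[5] mem=[0,0,5,0]
After op 4 (push 9): stack=[5,9] mem=[0,0,5,0]
After op 5 (RCL M0): stack=[5,9,0] mem=[0,0,5,0]
After op 6 (*): stack=[5,0] mem=[0,0,5,0]
After op 7 (/): stack=[0] mem=[0,0,5,0]
After op 8 (RCL M2): stack=[0,5] mem=[0,0,5,0]
After op 9 (pop): stack=[0] mem=[0,0,5,0]
After op 10 (STO M2): stack=[empty] mem=[0,0,0,0]
After op 11 (push 1): stack=[1] mem=[0,0,0,0]
After op 12 (RCL M2): stack=[1,0] mem=[0,0,0,0]
After op 13 (+): stack=[1] mem=[0,0,0,0]
After op 14 (RCL M2): stack=[1,0] mem=[0,0,0,0]
After op 15 (pop): stack=[1] mem=[0,0,0,0]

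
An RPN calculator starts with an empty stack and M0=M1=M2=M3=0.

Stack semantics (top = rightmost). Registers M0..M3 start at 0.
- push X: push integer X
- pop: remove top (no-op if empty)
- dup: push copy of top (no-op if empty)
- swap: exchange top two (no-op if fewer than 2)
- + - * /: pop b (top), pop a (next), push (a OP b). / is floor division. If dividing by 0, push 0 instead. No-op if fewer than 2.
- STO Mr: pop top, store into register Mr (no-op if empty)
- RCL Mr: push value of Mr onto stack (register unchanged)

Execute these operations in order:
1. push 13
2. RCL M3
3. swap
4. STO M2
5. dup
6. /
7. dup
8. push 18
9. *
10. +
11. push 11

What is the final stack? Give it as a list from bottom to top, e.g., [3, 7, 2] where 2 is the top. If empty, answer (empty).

Answer: [0, 11]

Derivation:
After op 1 (push 13): stack=[13] mem=[0,0,0,0]
After op 2 (RCL M3): stack=[13,0] mem=[0,0,0,0]
After op 3 (swap): stack=[0,13] mem=[0,0,0,0]
After op 4 (STO M2): stack=[0] mem=[0,0,13,0]
After op 5 (dup): stack=[0,0] mem=[0,0,13,0]
After op 6 (/): stack=[0] mem=[0,0,13,0]
After op 7 (dup): stack=[0,0] mem=[0,0,13,0]
After op 8 (push 18): stack=[0,0,18] mem=[0,0,13,0]
After op 9 (*): stack=[0,0] mem=[0,0,13,0]
After op 10 (+): stack=[0] mem=[0,0,13,0]
After op 11 (push 11): stack=[0,11] mem=[0,0,13,0]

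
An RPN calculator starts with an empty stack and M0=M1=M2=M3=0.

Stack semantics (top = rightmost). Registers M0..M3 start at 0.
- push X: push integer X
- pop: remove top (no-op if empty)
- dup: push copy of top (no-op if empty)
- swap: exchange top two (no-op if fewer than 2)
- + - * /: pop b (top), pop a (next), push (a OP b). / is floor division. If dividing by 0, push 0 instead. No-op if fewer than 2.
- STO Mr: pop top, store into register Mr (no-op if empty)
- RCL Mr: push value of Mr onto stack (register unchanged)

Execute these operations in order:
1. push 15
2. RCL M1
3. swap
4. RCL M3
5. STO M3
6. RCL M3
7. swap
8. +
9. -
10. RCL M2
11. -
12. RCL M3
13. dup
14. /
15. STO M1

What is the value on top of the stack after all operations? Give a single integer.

After op 1 (push 15): stack=[15] mem=[0,0,0,0]
After op 2 (RCL M1): stack=[15,0] mem=[0,0,0,0]
After op 3 (swap): stack=[0,15] mem=[0,0,0,0]
After op 4 (RCL M3): stack=[0,15,0] mem=[0,0,0,0]
After op 5 (STO M3): stack=[0,15] mem=[0,0,0,0]
After op 6 (RCL M3): stack=[0,15,0] mem=[0,0,0,0]
After op 7 (swap): stack=[0,0,15] mem=[0,0,0,0]
After op 8 (+): stack=[0,15] mem=[0,0,0,0]
After op 9 (-): stack=[-15] mem=[0,0,0,0]
After op 10 (RCL M2): stack=[-15,0] mem=[0,0,0,0]
After op 11 (-): stack=[-15] mem=[0,0,0,0]
After op 12 (RCL M3): stack=[-15,0] mem=[0,0,0,0]
After op 13 (dup): stack=[-15,0,0] mem=[0,0,0,0]
After op 14 (/): stack=[-15,0] mem=[0,0,0,0]
After op 15 (STO M1): stack=[-15] mem=[0,0,0,0]

Answer: -15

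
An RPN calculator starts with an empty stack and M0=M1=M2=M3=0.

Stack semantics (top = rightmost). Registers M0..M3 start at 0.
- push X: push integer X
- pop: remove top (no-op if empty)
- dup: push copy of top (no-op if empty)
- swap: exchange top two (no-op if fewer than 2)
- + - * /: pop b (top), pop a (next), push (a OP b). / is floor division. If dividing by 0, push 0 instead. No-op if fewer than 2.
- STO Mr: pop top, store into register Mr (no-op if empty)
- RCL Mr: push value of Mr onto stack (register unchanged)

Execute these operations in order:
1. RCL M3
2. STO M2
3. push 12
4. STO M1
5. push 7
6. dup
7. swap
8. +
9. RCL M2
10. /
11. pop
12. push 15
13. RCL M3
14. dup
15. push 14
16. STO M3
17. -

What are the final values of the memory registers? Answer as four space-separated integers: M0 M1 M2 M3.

Answer: 0 12 0 14

Derivation:
After op 1 (RCL M3): stack=[0] mem=[0,0,0,0]
After op 2 (STO M2): stack=[empty] mem=[0,0,0,0]
After op 3 (push 12): stack=[12] mem=[0,0,0,0]
After op 4 (STO M1): stack=[empty] mem=[0,12,0,0]
After op 5 (push 7): stack=[7] mem=[0,12,0,0]
After op 6 (dup): stack=[7,7] mem=[0,12,0,0]
After op 7 (swap): stack=[7,7] mem=[0,12,0,0]
After op 8 (+): stack=[14] mem=[0,12,0,0]
After op 9 (RCL M2): stack=[14,0] mem=[0,12,0,0]
After op 10 (/): stack=[0] mem=[0,12,0,0]
After op 11 (pop): stack=[empty] mem=[0,12,0,0]
After op 12 (push 15): stack=[15] mem=[0,12,0,0]
After op 13 (RCL M3): stack=[15,0] mem=[0,12,0,0]
After op 14 (dup): stack=[15,0,0] mem=[0,12,0,0]
After op 15 (push 14): stack=[15,0,0,14] mem=[0,12,0,0]
After op 16 (STO M3): stack=[15,0,0] mem=[0,12,0,14]
After op 17 (-): stack=[15,0] mem=[0,12,0,14]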